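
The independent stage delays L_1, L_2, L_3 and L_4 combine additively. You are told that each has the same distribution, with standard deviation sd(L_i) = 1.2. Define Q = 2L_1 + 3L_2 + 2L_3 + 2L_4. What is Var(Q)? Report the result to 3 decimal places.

Var(L_i) = (1.2)² = 1.44
By independence, Var(Q) = (2)²Var(L_1) + (3)²Var(L_2) + (2)²Var(L_3) + (2)²Var(L_4)
= (2)²·1.44 + (3)²·1.44 + (2)²·1.44 + (2)²·1.44 = 30.24

30.240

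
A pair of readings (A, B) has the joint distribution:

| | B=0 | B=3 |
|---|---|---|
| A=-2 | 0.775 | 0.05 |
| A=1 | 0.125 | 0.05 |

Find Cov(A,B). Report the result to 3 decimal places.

0.293

E[A] = -1.475,  E[B] = 0.3
E[AB] = -0.15
Cov(A,B) = E[AB] − E[A]E[B] = -0.15 − (-1.475)(0.3) = 0.2925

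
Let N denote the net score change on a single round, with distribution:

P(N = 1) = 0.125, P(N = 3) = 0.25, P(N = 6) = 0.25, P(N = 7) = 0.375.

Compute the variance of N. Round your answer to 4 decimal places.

E[N] = (1)(0.125) + (3)(0.25) + (6)(0.25) + (7)(0.375) = 5
E[N²] = (1)²(0.125) + (3)²(0.25) + (6)²(0.25) + (7)²(0.375) = 29.75
Var(N) = E[N²] − (E[N])² = 29.75 − (5)² = 4.75

4.7500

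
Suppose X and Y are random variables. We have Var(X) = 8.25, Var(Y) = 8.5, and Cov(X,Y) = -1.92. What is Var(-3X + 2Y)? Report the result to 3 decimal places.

Var(-3X + 2Y) = (-3)²·Var(X) + (2)²·Var(Y) + 2·(-3)·(2)·Cov(X,Y)
= 9·8.25 + 4·8.5 + -12·-1.92 = 131.29

131.290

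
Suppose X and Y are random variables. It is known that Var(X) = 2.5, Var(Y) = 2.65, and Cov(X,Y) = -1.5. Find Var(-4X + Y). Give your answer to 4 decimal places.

54.6500

Var(-4X + Y) = (-4)²·Var(X) + (1)²·Var(Y) + 2·(-4)·(1)·Cov(X,Y)
= 16·2.5 + 1·2.65 + -8·-1.5 = 54.65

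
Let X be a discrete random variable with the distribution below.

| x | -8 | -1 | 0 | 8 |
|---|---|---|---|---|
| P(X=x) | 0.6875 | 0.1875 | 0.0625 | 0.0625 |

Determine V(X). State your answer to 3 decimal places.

E[X] = (-8)(0.6875) + (-1)(0.1875) + (0)(0.0625) + (8)(0.0625) = -5.1875
E[X²] = (-8)²(0.6875) + (-1)²(0.1875) + (0)²(0.0625) + (8)²(0.0625) = 48.1875
V(X) = E[X²] − (E[X])² = 48.1875 − (-5.1875)² = 21.27734375

21.277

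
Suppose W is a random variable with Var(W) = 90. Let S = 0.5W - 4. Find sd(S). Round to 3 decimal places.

4.743

Var(0.5W - 4) = (0.5)²·90 = 22.5
sd(S) = √22.5 ≈ 4.743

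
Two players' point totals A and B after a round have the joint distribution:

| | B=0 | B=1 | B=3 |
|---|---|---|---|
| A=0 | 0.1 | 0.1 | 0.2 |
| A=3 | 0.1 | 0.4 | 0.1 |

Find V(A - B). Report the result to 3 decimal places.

E[A] = 1.8,  E[B] = 1.4,  E[AB] = 2.1
V(A) = 5.4 − (1.8)² = 2.16;  V(B) = 3.2 − (1.4)² = 1.24
cov(A,B) = 2.1 − (1.8)(1.4) = -0.42
V(A - B) = (1)²·2.16 + (-1)²·1.24 + 2·(1)·(-1)·-0.42 = 4.24

4.240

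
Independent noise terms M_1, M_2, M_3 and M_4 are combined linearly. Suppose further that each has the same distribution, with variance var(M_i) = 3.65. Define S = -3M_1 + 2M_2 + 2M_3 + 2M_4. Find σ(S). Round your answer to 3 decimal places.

8.755

By independence, var(S) = (-3)²var(M_1) + (2)²var(M_2) + (2)²var(M_3) + (2)²var(M_4)
= (-3)²·3.65 + (2)²·3.65 + (2)²·3.65 + (2)²·3.65 = 76.65
σ(S) = √76.65 ≈ 8.755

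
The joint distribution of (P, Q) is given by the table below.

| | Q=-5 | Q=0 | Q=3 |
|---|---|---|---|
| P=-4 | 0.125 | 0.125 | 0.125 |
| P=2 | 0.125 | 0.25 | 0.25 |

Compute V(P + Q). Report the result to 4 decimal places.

E[P] = -0.25,  E[Q] = -0.125,  E[PQ] = 1.25
V(P) = 8.5 − (-0.25)² = 8.4375;  V(Q) = 9.625 − (-0.125)² = 9.609375
Cov(P,Q) = 1.25 − (-0.25)(-0.125) = 1.21875
V(P + Q) = (1)²·8.4375 + (1)²·9.609375 + 2·(1)·(1)·1.21875 = 20.484375

20.4844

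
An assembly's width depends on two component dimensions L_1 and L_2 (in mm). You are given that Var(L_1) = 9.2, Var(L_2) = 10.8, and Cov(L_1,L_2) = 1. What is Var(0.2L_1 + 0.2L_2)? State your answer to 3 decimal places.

Var(0.2L_1 + 0.2L_2) = (0.2)²·Var(L_1) + (0.2)²·Var(L_2) + 2·(0.2)·(0.2)·Cov(L_1,L_2)
= 0.04·9.2 + 0.04·10.8 + 0.08·1 = 0.88

0.880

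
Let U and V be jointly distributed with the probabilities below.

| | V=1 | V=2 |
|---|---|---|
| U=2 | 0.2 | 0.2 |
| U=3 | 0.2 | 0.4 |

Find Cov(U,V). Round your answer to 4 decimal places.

E[U] = 2.6,  E[V] = 1.6
E[UV] = 4.2
Cov(U,V) = E[UV] − E[U]E[V] = 4.2 − (2.6)(1.6) = 0.04

0.0400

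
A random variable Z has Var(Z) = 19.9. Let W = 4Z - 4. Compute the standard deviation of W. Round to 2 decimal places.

17.84

Var(4Z - 4) = (4)²·19.9 = 318.4
SD(W) = √318.4 ≈ 17.84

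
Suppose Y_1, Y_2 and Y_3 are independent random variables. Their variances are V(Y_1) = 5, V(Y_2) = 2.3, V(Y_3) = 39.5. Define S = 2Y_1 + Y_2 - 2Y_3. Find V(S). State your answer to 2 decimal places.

By independence, V(S) = (2)²V(Y_1) + (1)²V(Y_2) + (-2)²V(Y_3)
= (2)²·5 + (1)²·2.3 + (-2)²·39.5 = 180.3

180.30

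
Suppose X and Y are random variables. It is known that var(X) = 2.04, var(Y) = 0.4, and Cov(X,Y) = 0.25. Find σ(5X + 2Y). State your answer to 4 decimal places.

7.5895

var(5X + 2Y) = (5)²·var(X) + (2)²·var(Y) + 2·(5)·(2)·Cov(X,Y)
= 25·2.04 + 4·0.4 + 20·0.25 = 57.6
σ(5X + 2Y) = √57.6 ≈ 7.5895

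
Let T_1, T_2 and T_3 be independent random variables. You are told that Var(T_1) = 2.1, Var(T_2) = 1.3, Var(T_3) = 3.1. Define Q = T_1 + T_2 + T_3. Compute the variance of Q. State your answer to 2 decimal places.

By independence, Var(Q) = (1)²Var(T_1) + (1)²Var(T_2) + (1)²Var(T_3)
= (1)²·2.1 + (1)²·1.3 + (1)²·3.1 = 6.5

6.50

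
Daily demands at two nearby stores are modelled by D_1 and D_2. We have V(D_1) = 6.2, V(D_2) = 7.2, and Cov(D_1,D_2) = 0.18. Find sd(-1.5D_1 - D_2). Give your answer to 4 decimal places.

V(-1.5D_1 - D_2) = (-1.5)²·V(D_1) + (-1)²·V(D_2) + 2·(-1.5)·(-1)·Cov(D_1,D_2)
= 2.25·6.2 + 1·7.2 + 3·0.18 = 21.69
sd(-1.5D_1 - D_2) = √21.69 ≈ 4.6573

4.6573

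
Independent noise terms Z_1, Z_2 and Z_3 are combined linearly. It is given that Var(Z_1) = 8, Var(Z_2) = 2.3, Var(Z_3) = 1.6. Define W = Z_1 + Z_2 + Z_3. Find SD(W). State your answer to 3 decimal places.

3.450

By independence, Var(W) = (1)²Var(Z_1) + (1)²Var(Z_2) + (1)²Var(Z_3)
= (1)²·8 + (1)²·2.3 + (1)²·1.6 = 11.9
SD(W) = √11.9 ≈ 3.450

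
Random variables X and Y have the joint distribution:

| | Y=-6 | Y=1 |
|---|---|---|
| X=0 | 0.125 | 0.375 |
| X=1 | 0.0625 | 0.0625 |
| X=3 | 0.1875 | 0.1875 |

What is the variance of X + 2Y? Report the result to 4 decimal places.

43.5000

E[X] = 1.25,  E[Y] = -1.625,  E[XY] = -3.125
var(X) = 3.5 − (1.25)² = 1.9375;  var(Y) = 14.125 − (-1.625)² = 11.484375
Cov(X,Y) = -3.125 − (1.25)(-1.625) = -1.09375
var(X + 2Y) = (1)²·1.9375 + (2)²·11.484375 + 2·(1)·(2)·-1.09375 = 43.5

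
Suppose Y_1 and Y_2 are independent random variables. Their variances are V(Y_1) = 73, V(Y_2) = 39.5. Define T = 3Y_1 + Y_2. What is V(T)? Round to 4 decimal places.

696.5000

By independence, V(T) = (3)²V(Y_1) + (1)²V(Y_2)
= (3)²·73 + (1)²·39.5 = 696.5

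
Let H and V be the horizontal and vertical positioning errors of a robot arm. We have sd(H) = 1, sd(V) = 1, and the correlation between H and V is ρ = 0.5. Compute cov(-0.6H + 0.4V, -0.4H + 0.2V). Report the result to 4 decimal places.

0.1800

Var(H) = (1)² = 1;  Var(V) = (1)² = 1
cov(H,V) = ρ·sd(H)·sd(V) = 0.5·1·1 = 0.5
cov(-0.6H + 0.4V, -0.4H + 0.2V) = (-0.6)(-0.4)Var(H) + (0.4)(0.2)Var(V) + [(-0.6)(0.2) + (0.4)(-0.4)]cov(H,V)
= 0.24·1 + 0.08·1 + -0.28·0.5 = 0.18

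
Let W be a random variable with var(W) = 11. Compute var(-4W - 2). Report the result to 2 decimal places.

var(-4W - 2) = (-4)²·var(W) = 16·11 = 176

176.00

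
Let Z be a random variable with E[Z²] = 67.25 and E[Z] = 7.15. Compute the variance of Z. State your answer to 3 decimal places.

Var(Z) = 67.25 − (7.15)² = 16.1275

16.128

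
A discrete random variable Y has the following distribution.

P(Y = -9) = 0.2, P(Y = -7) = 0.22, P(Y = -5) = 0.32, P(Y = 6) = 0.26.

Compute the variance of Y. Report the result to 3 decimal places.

32.916

E[Y] = (-9)(0.2) + (-7)(0.22) + (-5)(0.32) + (6)(0.26) = -3.38
E[Y²] = (-9)²(0.2) + (-7)²(0.22) + (-5)²(0.32) + (6)²(0.26) = 44.34
V(Y) = E[Y²] − (E[Y])² = 44.34 − (-3.38)² = 32.9156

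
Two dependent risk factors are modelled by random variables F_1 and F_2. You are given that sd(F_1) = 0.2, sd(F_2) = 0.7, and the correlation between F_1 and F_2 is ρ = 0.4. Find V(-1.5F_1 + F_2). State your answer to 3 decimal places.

V(F_1) = (0.2)² = 0.04;  V(F_2) = (0.7)² = 0.49
Cov(F_1,F_2) = ρ·sd(F_1)·sd(F_2) = 0.4·0.2·0.7 = 0.056
V(-1.5F_1 + F_2) = (-1.5)²·V(F_1) + (1)²·V(F_2) + 2·(-1.5)·(1)·Cov(F_1,F_2)
= 2.25·0.04 + 1·0.49 + -3·0.056 = 0.412

0.412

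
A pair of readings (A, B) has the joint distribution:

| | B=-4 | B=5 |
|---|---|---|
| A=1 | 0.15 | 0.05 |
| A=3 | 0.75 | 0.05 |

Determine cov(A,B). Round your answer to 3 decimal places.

-0.540

E[A] = 2.6,  E[B] = -3.1
E[AB] = -8.6
cov(A,B) = E[AB] − E[A]E[B] = -8.6 − (2.6)(-3.1) = -0.54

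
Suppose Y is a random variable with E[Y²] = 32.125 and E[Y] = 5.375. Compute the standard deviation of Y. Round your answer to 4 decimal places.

Var(Y) = 32.125 − (5.375)² = 3.234375
SD(Y) = √3.234375 ≈ 1.7984

1.7984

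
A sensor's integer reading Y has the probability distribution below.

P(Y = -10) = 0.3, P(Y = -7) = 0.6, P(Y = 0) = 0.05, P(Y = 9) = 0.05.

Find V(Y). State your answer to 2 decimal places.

E[Y] = (-10)(0.3) + (-7)(0.6) + (0)(0.05) + (9)(0.05) = -6.75
E[Y²] = (-10)²(0.3) + (-7)²(0.6) + (0)²(0.05) + (9)²(0.05) = 63.45
V(Y) = E[Y²] − (E[Y])² = 63.45 − (-6.75)² = 17.8875

17.89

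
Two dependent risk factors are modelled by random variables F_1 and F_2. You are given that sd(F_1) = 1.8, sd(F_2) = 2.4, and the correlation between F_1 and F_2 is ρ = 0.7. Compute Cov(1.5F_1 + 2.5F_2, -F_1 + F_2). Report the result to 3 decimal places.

var(F_1) = (1.8)² = 3.24;  var(F_2) = (2.4)² = 5.76
Cov(F_1,F_2) = ρ·sd(F_1)·sd(F_2) = 0.7·1.8·2.4 = 3.024
Cov(1.5F_1 + 2.5F_2, -F_1 + F_2) = (1.5)(-1)var(F_1) + (2.5)(1)var(F_2) + [(1.5)(1) + (2.5)(-1)]Cov(F_1,F_2)
= -1.5·3.24 + 2.5·5.76 + -1·3.024 = 6.516

6.516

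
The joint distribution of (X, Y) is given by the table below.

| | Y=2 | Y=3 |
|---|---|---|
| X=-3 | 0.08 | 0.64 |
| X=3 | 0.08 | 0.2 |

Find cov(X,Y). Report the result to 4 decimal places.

E[X] = -1.32,  E[Y] = 2.84
E[XY] = -3.96
cov(X,Y) = E[XY] − E[X]E[Y] = -3.96 − (-1.32)(2.84) = -0.2112

-0.2112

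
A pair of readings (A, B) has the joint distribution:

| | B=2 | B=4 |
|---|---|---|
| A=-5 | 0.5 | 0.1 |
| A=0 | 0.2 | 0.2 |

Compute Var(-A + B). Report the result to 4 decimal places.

E[A] = -3,  E[B] = 2.6,  E[AB] = -7
Var(A) = 15 − (-3)² = 6;  Var(B) = 7.6 − (2.6)² = 0.84
cov(A,B) = -7 − (-3)(2.6) = 0.8
Var(-A + B) = (-1)²·6 + (1)²·0.84 + 2·(-1)·(1)·0.8 = 5.24

5.2400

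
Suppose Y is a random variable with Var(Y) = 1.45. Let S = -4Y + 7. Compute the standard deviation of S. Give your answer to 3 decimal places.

4.817

Var(-4Y + 7) = (-4)²·1.45 = 23.2
SD(S) = √23.2 ≈ 4.817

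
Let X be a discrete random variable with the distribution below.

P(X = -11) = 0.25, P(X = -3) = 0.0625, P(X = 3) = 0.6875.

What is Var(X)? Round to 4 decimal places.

36.2344

E[X] = (-11)(0.25) + (-3)(0.0625) + (3)(0.6875) = -0.875
E[X²] = (-11)²(0.25) + (-3)²(0.0625) + (3)²(0.6875) = 37
Var(X) = E[X²] − (E[X])² = 37 − (-0.875)² = 36.234375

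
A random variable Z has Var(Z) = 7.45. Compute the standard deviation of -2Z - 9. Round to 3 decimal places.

5.459

Var(-2Z - 9) = (-2)²·7.45 = 29.8
SD(-2Z - 9) = √29.8 ≈ 5.459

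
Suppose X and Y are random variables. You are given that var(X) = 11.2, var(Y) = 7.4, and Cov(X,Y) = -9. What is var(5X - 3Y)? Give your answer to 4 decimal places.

616.6000

var(5X - 3Y) = (5)²·var(X) + (-3)²·var(Y) + 2·(5)·(-3)·Cov(X,Y)
= 25·11.2 + 9·7.4 + -30·-9 = 616.6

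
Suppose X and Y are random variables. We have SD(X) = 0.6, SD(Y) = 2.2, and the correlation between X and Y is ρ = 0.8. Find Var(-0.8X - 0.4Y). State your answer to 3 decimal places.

Var(X) = (0.6)² = 0.36;  Var(Y) = (2.2)² = 4.84
Cov(X,Y) = ρ·SD(X)·SD(Y) = 0.8·0.6·2.2 = 1.056
Var(-0.8X - 0.4Y) = (-0.8)²·Var(X) + (-0.4)²·Var(Y) + 2·(-0.8)·(-0.4)·Cov(X,Y)
= 0.64·0.36 + 0.16·4.84 + 0.64·1.056 = 1.68064

1.681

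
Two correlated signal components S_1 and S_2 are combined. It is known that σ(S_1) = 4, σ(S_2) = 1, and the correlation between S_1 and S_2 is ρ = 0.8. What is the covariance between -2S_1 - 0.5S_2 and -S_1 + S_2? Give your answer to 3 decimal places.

26.700

var(S_1) = (4)² = 16;  var(S_2) = (1)² = 1
Cov(S_1,S_2) = ρ·σ(S_1)·σ(S_2) = 0.8·4·1 = 3.2
Cov(-2S_1 - 0.5S_2, -S_1 + S_2) = (-2)(-1)var(S_1) + (-0.5)(1)var(S_2) + [(-2)(1) + (-0.5)(-1)]Cov(S_1,S_2)
= 2·16 + -0.5·1 + -1.5·3.2 = 26.7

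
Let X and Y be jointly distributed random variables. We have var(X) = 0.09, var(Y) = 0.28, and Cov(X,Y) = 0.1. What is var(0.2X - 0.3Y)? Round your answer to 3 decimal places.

0.017

var(0.2X - 0.3Y) = (0.2)²·var(X) + (-0.3)²·var(Y) + 2·(0.2)·(-0.3)·Cov(X,Y)
= 0.04·0.09 + 0.09·0.28 + -0.12·0.1 = 0.0168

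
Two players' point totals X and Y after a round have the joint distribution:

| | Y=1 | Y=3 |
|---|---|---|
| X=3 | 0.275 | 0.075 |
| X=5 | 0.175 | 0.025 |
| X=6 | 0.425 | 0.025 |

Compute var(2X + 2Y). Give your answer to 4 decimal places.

7.4000

E[X] = 4.75,  E[Y] = 1.25,  E[XY] = 5.75
var(X) = 24.35 − (4.75)² = 1.7875;  var(Y) = 2 − (1.25)² = 0.4375
Cov(X,Y) = 5.75 − (4.75)(1.25) = -0.1875
var(2X + 2Y) = (2)²·1.7875 + (2)²·0.4375 + 2·(2)·(2)·-0.1875 = 7.4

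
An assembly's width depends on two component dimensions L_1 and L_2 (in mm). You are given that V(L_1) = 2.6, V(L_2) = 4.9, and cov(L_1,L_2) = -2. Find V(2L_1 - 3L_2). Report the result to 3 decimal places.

78.500

V(2L_1 - 3L_2) = (2)²·V(L_1) + (-3)²·V(L_2) + 2·(2)·(-3)·cov(L_1,L_2)
= 4·2.6 + 9·4.9 + -12·-2 = 78.5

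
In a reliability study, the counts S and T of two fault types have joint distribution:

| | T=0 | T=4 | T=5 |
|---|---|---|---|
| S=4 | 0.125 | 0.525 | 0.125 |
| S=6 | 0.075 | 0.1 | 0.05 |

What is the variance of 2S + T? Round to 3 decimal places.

E[S] = 4.45,  E[T] = 3.375,  E[ST] = 14.8
V(S) = 20.5 − (4.45)² = 0.6975;  V(T) = 14.375 − (3.375)² = 2.984375
cov(S,T) = 14.8 − (4.45)(3.375) = -0.21875
V(2S + T) = (2)²·0.6975 + (1)²·2.984375 + 2·(2)·(1)·-0.21875 = 4.899375

4.899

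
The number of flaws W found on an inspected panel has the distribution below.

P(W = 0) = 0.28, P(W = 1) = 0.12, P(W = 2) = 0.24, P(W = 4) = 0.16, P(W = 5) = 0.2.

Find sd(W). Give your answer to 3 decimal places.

1.903

E[W] = (0)(0.28) + (1)(0.12) + (2)(0.24) + (4)(0.16) + (5)(0.2) = 2.24
E[W²] = (0)²(0.28) + (1)²(0.12) + (2)²(0.24) + (4)²(0.16) + (5)²(0.2) = 8.64
var(W) = E[W²] − (E[W])² = 8.64 − (2.24)² = 3.6224
sd(W) = √3.6224 ≈ 1.903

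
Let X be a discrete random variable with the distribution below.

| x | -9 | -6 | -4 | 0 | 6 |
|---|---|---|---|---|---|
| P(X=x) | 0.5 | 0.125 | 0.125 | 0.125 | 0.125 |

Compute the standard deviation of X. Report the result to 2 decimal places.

5.15

E[X] = (-9)(0.5) + (-6)(0.125) + (-4)(0.125) + (0)(0.125) + (6)(0.125) = -5
E[X²] = (-9)²(0.5) + (-6)²(0.125) + (-4)²(0.125) + (0)²(0.125) + (6)²(0.125) = 51.5
Var(X) = E[X²] − (E[X])² = 51.5 − (-5)² = 26.5
sd(X) = √26.5 ≈ 5.15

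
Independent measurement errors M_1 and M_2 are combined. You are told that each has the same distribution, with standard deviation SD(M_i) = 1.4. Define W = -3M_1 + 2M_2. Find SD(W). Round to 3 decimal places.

var(M_i) = (1.4)² = 1.96
By independence, var(W) = (-3)²var(M_1) + (2)²var(M_2)
= (-3)²·1.96 + (2)²·1.96 = 25.48
SD(W) = √25.48 ≈ 5.048

5.048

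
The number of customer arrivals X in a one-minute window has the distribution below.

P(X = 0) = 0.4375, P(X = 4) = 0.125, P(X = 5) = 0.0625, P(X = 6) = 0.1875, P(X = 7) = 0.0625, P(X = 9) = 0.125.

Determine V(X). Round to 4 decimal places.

E[X] = (0)(0.4375) + (4)(0.125) + (5)(0.0625) + (6)(0.1875) + (7)(0.0625) + (9)(0.125) = 3.5
E[X²] = (0)²(0.4375) + (4)²(0.125) + (5)²(0.0625) + (6)²(0.1875) + (7)²(0.0625) + (9)²(0.125) = 23.5
V(X) = E[X²] − (E[X])² = 23.5 − (3.5)² = 11.25

11.2500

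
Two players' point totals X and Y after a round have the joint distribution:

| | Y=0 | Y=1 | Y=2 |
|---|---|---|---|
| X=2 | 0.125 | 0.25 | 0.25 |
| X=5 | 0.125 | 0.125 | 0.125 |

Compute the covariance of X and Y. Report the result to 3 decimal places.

-0.141

E[X] = 3.125,  E[Y] = 1.125
E[XY] = 3.375
Cov(X,Y) = E[XY] − E[X]E[Y] = 3.375 − (3.125)(1.125) = -0.140625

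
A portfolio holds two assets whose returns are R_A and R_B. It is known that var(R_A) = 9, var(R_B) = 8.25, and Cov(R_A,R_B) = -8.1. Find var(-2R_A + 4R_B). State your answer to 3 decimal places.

297.600

var(-2R_A + 4R_B) = (-2)²·var(R_A) + (4)²·var(R_B) + 2·(-2)·(4)·Cov(R_A,R_B)
= 4·9 + 16·8.25 + -16·-8.1 = 297.6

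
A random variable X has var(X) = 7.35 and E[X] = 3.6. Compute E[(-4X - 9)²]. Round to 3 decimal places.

E[-4X - 9] = -4·3.6 − 9 = -23.4
var(-4X - 9) = (-4)²·7.35 = 117.6
E[(-4X - 9)²] = var((-4X - 9)) + (E[(-4X - 9)])² = 117.6 + (-23.4)² = 665.16

665.160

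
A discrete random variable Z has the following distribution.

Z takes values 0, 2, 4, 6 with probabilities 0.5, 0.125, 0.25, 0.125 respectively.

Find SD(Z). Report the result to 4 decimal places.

2.2361

E[Z] = (0)(0.5) + (2)(0.125) + (4)(0.25) + (6)(0.125) = 2
E[Z²] = (0)²(0.5) + (2)²(0.125) + (4)²(0.25) + (6)²(0.125) = 9
V(Z) = E[Z²] − (E[Z])² = 9 − (2)² = 5
SD(Z) = √5 ≈ 2.2361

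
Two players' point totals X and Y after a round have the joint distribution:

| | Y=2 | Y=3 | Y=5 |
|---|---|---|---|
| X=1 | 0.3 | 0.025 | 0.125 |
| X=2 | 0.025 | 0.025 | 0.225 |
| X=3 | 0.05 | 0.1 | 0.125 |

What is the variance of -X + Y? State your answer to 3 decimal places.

E[X] = 1.825,  E[Y] = 3.575,  E[XY] = 6.875
var(X) = 4.025 − (1.825)² = 0.694375;  var(Y) = 14.725 − (3.575)² = 1.944375
cov(X,Y) = 6.875 − (1.825)(3.575) = 0.350625
var(-X + Y) = (-1)²·0.694375 + (1)²·1.944375 + 2·(-1)·(1)·0.350625 = 1.9375

1.938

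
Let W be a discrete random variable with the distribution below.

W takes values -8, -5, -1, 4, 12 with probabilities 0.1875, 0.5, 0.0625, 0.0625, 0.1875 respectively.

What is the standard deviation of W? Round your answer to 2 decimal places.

E[W] = (-8)(0.1875) + (-5)(0.5) + (-1)(0.0625) + (4)(0.0625) + (12)(0.1875) = -1.5625
E[W²] = (-8)²(0.1875) + (-5)²(0.5) + (-1)²(0.0625) + (4)²(0.0625) + (12)²(0.1875) = 52.5625
Var(W) = E[W²] − (E[W])² = 52.5625 − (-1.5625)² = 50.12109375
SD(W) = √50.12109375 ≈ 7.08

7.08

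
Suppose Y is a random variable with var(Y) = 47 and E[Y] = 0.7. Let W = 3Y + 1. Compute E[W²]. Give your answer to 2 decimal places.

E[3Y + 1] = 3·0.7 + 1 = 3.1
var(3Y + 1) = (3)²·47 = 423
E[W²] = var(W) + (E[W])² = 423 + (3.1)² = 432.61

432.61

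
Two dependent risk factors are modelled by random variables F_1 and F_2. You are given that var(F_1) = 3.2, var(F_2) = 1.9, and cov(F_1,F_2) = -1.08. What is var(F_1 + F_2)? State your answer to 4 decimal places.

2.9400

var(F_1 + F_2) = (1)²·var(F_1) + (1)²·var(F_2) + 2·(1)·(1)·cov(F_1,F_2)
= 1·3.2 + 1·1.9 + 2·-1.08 = 2.94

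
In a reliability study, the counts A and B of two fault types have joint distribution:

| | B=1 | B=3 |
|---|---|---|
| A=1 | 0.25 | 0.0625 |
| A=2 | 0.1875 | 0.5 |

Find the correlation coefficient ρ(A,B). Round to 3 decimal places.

0.493

E[A] = 1.6875,  E[B] = 2.125
E[AB] = 3.8125
Cov(A,B) = E[AB] − E[A]E[B] = 3.8125 − (1.6875)(2.125) = 0.2265625
var(A) = 0.21484375,  var(B) = 0.984375
ρ = 0.2265625 / √(0.21484375·0.984375) ≈ 0.493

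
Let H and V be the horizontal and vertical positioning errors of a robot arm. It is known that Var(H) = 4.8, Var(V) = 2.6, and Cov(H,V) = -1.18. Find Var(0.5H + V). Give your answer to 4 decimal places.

Var(0.5H + V) = (0.5)²·Var(H) + (1)²·Var(V) + 2·(0.5)·(1)·Cov(H,V)
= 0.25·4.8 + 1·2.6 + 1·-1.18 = 2.62

2.6200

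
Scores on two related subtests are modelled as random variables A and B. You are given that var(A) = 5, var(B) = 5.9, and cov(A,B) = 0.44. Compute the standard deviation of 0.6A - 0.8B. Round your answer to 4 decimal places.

var(0.6A - 0.8B) = (0.6)²·var(A) + (-0.8)²·var(B) + 2·(0.6)·(-0.8)·cov(A,B)
= 0.36·5 + 0.64·5.9 + -0.96·0.44 = 5.1536
SD(0.6A - 0.8B) = √5.1536 ≈ 2.2702

2.2702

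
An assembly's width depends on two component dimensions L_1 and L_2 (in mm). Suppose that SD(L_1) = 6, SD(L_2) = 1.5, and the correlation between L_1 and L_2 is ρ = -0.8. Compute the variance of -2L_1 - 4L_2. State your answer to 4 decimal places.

64.8000

Var(L_1) = (6)² = 36;  Var(L_2) = (1.5)² = 2.25
cov(L_1,L_2) = ρ·SD(L_1)·SD(L_2) = -0.8·6·1.5 = -7.2
Var(-2L_1 - 4L_2) = (-2)²·Var(L_1) + (-4)²·Var(L_2) + 2·(-2)·(-4)·cov(L_1,L_2)
= 4·36 + 16·2.25 + 16·-7.2 = 64.8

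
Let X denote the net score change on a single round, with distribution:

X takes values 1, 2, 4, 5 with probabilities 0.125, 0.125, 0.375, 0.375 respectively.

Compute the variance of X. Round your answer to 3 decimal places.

E[X] = (1)(0.125) + (2)(0.125) + (4)(0.375) + (5)(0.375) = 3.75
E[X²] = (1)²(0.125) + (2)²(0.125) + (4)²(0.375) + (5)²(0.375) = 16
V(X) = E[X²] − (E[X])² = 16 − (3.75)² = 1.9375

1.938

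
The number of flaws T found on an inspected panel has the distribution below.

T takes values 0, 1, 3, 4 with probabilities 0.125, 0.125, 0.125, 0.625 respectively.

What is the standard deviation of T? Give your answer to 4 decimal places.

1.5000

E[T] = (0)(0.125) + (1)(0.125) + (3)(0.125) + (4)(0.625) = 3
E[T²] = (0)²(0.125) + (1)²(0.125) + (3)²(0.125) + (4)²(0.625) = 11.25
Var(T) = E[T²] − (E[T])² = 11.25 − (3)² = 2.25
σ(T) = √2.25 ≈ 1.5000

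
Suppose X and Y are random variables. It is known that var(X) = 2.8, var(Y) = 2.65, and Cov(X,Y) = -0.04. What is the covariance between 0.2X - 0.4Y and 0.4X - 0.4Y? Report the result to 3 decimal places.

Cov(0.2X - 0.4Y, 0.4X - 0.4Y) = (0.2)(0.4)var(X) + (-0.4)(-0.4)var(Y) + [(0.2)(-0.4) + (-0.4)(0.4)]Cov(X,Y)
= 0.08·2.8 + 0.16·2.65 + -0.24·-0.04 = 0.6576

0.658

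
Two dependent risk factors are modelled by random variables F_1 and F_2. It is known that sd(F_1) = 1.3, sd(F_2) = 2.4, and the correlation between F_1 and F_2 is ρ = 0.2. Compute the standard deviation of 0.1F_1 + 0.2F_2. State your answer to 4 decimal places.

V(F_1) = (1.3)² = 1.69;  V(F_2) = (2.4)² = 5.76
cov(F_1,F_2) = ρ·sd(F_1)·sd(F_2) = 0.2·1.3·2.4 = 0.624
V(0.1F_1 + 0.2F_2) = (0.1)²·V(F_1) + (0.2)²·V(F_2) + 2·(0.1)·(0.2)·cov(F_1,F_2)
= 0.01·1.69 + 0.04·5.76 + 0.04·0.624 = 0.27226
sd(0.1F_1 + 0.2F_2) = √0.27226 ≈ 0.5218

0.5218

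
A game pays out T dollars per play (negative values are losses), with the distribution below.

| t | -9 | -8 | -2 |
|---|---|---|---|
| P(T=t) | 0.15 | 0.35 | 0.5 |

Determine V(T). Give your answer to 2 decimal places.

10.03

E[T] = (-9)(0.15) + (-8)(0.35) + (-2)(0.5) = -5.15
E[T²] = (-9)²(0.15) + (-8)²(0.35) + (-2)²(0.5) = 36.55
V(T) = E[T²] − (E[T])² = 36.55 − (-5.15)² = 10.0275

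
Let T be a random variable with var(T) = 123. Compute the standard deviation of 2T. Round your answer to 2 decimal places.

var(2T) = (2)²·123 = 492
SD(2T) = √492 ≈ 22.18

22.18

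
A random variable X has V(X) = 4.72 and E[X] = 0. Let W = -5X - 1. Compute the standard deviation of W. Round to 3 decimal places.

V(-5X - 1) = (-5)²·4.72 = 118
sd(W) = √118 ≈ 10.863

10.863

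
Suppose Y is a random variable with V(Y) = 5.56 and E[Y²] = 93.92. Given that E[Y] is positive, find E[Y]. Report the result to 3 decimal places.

9.400

(E[Y])² = E[Y²] − V(Y) = 93.92 − 5.56 = 88.36
E[Y] = √88.36 = 9.4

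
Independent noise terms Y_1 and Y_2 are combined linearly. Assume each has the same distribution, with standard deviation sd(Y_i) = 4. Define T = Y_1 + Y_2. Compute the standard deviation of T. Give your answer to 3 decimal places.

5.657

var(Y_i) = (4)² = 16
By independence, var(T) = (1)²var(Y_1) + (1)²var(Y_2)
= (1)²·16 + (1)²·16 = 32
sd(T) = √32 ≈ 5.657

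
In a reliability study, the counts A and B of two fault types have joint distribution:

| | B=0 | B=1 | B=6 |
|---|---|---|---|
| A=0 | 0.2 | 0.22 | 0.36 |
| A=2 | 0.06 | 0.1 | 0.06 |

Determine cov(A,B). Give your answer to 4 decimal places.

E[A] = 0.44,  E[B] = 2.84
E[AB] = 0.92
cov(A,B) = E[AB] − E[A]E[B] = 0.92 − (0.44)(2.84) = -0.3296

-0.3296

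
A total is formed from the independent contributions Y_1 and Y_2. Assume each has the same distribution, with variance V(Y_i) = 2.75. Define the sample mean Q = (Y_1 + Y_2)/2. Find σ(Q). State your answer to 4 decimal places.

By independence, V(Q) = (0.5)²V(Y_1) + (0.5)²V(Y_2)
= (0.5)²·2.75 + (0.5)²·2.75 = 1.375
σ(Q) = √1.375 ≈ 1.1726

1.1726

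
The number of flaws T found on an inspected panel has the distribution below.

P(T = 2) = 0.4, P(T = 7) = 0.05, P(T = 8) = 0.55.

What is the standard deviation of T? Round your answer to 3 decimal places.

2.906

E[T] = (2)(0.4) + (7)(0.05) + (8)(0.55) = 5.55
E[T²] = (2)²(0.4) + (7)²(0.05) + (8)²(0.55) = 39.25
Var(T) = E[T²] − (E[T])² = 39.25 − (5.55)² = 8.4475
σ(T) = √8.4475 ≈ 2.906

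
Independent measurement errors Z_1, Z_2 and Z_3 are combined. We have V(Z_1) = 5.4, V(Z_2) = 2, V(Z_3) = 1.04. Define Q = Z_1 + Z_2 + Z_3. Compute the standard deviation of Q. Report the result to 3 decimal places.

2.905

By independence, V(Q) = (1)²V(Z_1) + (1)²V(Z_2) + (1)²V(Z_3)
= (1)²·5.4 + (1)²·2 + (1)²·1.04 = 8.44
SD(Q) = √8.44 ≈ 2.905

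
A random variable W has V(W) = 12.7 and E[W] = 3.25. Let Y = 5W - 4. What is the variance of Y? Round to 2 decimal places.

317.50

V(5W - 4) = (5)²·V(W) = 25·12.7 = 317.5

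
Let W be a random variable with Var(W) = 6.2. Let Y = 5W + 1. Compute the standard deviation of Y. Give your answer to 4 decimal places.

Var(5W + 1) = (5)²·6.2 = 155
sd(Y) = √155 ≈ 12.4499

12.4499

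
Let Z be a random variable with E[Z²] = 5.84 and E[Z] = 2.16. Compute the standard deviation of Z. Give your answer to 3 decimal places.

1.084

Var(Z) = 5.84 − (2.16)² = 1.1744
SD(Z) = √1.1744 ≈ 1.084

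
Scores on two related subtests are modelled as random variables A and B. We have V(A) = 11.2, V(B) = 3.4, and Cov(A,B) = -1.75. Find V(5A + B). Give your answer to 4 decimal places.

265.9000

V(5A + B) = (5)²·V(A) + (1)²·V(B) + 2·(5)·(1)·Cov(A,B)
= 25·11.2 + 1·3.4 + 10·-1.75 = 265.9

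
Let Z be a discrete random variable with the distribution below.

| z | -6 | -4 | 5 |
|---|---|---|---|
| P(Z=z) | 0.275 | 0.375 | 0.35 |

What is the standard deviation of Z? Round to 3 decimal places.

E[Z] = (-6)(0.275) + (-4)(0.375) + (5)(0.35) = -1.4
E[Z²] = (-6)²(0.275) + (-4)²(0.375) + (5)²(0.35) = 24.65
Var(Z) = E[Z²] − (E[Z])² = 24.65 − (-1.4)² = 22.69
σ(Z) = √22.69 ≈ 4.763

4.763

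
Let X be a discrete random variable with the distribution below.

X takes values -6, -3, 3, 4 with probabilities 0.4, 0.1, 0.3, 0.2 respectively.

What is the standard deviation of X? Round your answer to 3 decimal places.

E[X] = (-6)(0.4) + (-3)(0.1) + (3)(0.3) + (4)(0.2) = -1
E[X²] = (-6)²(0.4) + (-3)²(0.1) + (3)²(0.3) + (4)²(0.2) = 21.2
Var(X) = E[X²] − (E[X])² = 21.2 − (-1)² = 20.2
σ(X) = √20.2 ≈ 4.494

4.494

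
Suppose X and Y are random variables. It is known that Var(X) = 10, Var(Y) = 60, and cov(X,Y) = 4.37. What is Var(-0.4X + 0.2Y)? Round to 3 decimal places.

Var(-0.4X + 0.2Y) = (-0.4)²·Var(X) + (0.2)²·Var(Y) + 2·(-0.4)·(0.2)·cov(X,Y)
= 0.16·10 + 0.04·60 + -0.16·4.37 = 3.3008

3.301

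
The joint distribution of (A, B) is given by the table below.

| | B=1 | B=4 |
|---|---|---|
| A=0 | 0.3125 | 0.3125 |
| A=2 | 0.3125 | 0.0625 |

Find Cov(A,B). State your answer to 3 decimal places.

-0.469

E[A] = 0.75,  E[B] = 2.125
E[AB] = 1.125
Cov(A,B) = E[AB] − E[A]E[B] = 1.125 − (0.75)(2.125) = -0.46875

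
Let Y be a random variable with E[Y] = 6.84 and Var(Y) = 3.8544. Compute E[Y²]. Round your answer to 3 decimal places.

50.640

E[Y²] = Var(Y) + (E[Y])² = 3.8544 + (6.84)² = 50.64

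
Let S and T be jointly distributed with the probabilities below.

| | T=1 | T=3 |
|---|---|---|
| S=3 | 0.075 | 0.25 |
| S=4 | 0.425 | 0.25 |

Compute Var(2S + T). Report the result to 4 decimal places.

E[S] = 3.675,  E[T] = 2,  E[ST] = 7.175
Var(S) = 13.725 − (3.675)² = 0.219375;  Var(T) = 5 − (2)² = 1
Cov(S,T) = 7.175 − (3.675)(2) = -0.175
Var(2S + T) = (2)²·0.219375 + (1)²·1 + 2·(2)·(1)·-0.175 = 1.1775

1.1775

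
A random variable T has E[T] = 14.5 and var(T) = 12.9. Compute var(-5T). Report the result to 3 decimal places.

var(-5T) = (-5)²·var(T) = 25·12.9 = 322.5

322.500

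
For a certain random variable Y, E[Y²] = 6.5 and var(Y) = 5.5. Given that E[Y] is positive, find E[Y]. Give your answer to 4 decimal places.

1.0000

(E[Y])² = E[Y²] − var(Y) = 6.5 − 5.5 = 1
E[Y] = √1 = 1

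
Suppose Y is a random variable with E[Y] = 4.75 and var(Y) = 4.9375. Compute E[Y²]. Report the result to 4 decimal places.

27.5000

E[Y²] = var(Y) + (E[Y])² = 4.9375 + (4.75)² = 27.5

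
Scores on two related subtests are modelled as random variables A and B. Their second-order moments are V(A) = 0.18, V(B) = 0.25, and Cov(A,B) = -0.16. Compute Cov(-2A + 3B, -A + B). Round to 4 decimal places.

Cov(-2A + 3B, -A + B) = (-2)(-1)V(A) + (3)(1)V(B) + [(-2)(1) + (3)(-1)]Cov(A,B)
= 2·0.18 + 3·0.25 + -5·-0.16 = 1.91

1.9100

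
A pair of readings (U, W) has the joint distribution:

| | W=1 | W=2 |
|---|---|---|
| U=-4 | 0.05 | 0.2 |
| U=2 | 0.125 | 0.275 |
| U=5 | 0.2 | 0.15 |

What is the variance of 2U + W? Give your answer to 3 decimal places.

E[U] = 1.55,  E[W] = 1.625,  E[UW] = 2.05
V(U) = 14.35 − (1.55)² = 11.9475;  V(W) = 2.875 − (1.625)² = 0.234375
Cov(U,W) = 2.05 − (1.55)(1.625) = -0.46875
V(2U + W) = (2)²·11.9475 + (1)²·0.234375 + 2·(2)·(1)·-0.46875 = 46.149375

46.149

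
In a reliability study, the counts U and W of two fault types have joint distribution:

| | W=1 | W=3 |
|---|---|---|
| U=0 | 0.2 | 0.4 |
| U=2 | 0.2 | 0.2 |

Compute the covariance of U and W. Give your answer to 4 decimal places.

E[U] = 0.8,  E[W] = 2.2
E[UW] = 1.6
cov(U,W) = E[UW] − E[U]E[W] = 1.6 − (0.8)(2.2) = -0.16

-0.1600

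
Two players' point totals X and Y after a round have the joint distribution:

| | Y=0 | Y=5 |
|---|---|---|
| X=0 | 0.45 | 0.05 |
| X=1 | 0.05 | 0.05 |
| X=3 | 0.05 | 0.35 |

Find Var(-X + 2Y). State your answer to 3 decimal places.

E[X] = 1.3,  E[Y] = 2.25,  E[XY] = 5.5
Var(X) = 3.7 − (1.3)² = 2.01;  Var(Y) = 11.25 − (2.25)² = 6.1875
Cov(X,Y) = 5.5 − (1.3)(2.25) = 2.575
Var(-X + 2Y) = (-1)²·2.01 + (2)²·6.1875 + 2·(-1)·(2)·2.575 = 16.46

16.460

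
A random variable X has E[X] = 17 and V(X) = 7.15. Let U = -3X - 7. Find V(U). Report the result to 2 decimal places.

64.35

V(-3X - 7) = (-3)²·V(X) = 9·7.15 = 64.35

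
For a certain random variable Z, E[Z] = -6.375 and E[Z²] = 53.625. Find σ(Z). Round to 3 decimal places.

3.603

Var(Z) = 53.625 − (-6.375)² = 12.984375
σ(Z) = √12.984375 ≈ 3.603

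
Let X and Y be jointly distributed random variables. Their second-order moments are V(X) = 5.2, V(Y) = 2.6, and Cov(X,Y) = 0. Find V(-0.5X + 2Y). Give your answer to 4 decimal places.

V(-0.5X + 2Y) = (-0.5)²·V(X) + (2)²·V(Y) + 2·(-0.5)·(2)·Cov(X,Y)
= 0.25·5.2 + 4·2.6 + -2·0 = 11.7

11.7000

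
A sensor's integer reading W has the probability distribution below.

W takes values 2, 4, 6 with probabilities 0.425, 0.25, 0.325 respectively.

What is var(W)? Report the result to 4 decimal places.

E[W] = (2)(0.425) + (4)(0.25) + (6)(0.325) = 3.8
E[W²] = (2)²(0.425) + (4)²(0.25) + (6)²(0.325) = 17.4
var(W) = E[W²] − (E[W])² = 17.4 − (3.8)² = 2.96

2.9600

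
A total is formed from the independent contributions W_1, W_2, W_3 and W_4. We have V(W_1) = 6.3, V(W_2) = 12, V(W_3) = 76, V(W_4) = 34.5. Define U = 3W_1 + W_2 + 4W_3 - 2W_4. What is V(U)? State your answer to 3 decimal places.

By independence, V(U) = (3)²V(W_1) + (1)²V(W_2) + (4)²V(W_3) + (-2)²V(W_4)
= (3)²·6.3 + (1)²·12 + (4)²·76 + (-2)²·34.5 = 1422.7

1422.700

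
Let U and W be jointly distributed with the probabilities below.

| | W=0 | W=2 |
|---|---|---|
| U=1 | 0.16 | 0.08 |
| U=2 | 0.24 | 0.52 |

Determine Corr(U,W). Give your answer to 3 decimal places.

E[U] = 1.76,  E[W] = 1.2
E[UW] = 2.24
Cov(U,W) = E[UW] − E[U]E[W] = 2.24 − (1.76)(1.2) = 0.128
Var(U) = 0.1824,  Var(W) = 0.96
ρ = 0.128 / √(0.1824·0.96) ≈ 0.306

0.306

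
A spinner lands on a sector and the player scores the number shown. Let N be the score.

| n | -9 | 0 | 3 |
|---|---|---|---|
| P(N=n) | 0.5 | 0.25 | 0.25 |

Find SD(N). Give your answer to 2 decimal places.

E[N] = (-9)(0.5) + (0)(0.25) + (3)(0.25) = -3.75
E[N²] = (-9)²(0.5) + (0)²(0.25) + (3)²(0.25) = 42.75
Var(N) = E[N²] − (E[N])² = 42.75 − (-3.75)² = 28.6875
SD(N) = √28.6875 ≈ 5.36

5.36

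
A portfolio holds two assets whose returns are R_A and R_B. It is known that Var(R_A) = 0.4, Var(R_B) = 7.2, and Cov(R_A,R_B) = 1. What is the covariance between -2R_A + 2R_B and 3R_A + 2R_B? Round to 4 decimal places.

28.4000

Cov(-2R_A + 2R_B, 3R_A + 2R_B) = (-2)(3)Var(R_A) + (2)(2)Var(R_B) + [(-2)(2) + (2)(3)]Cov(R_A,R_B)
= -6·0.4 + 4·7.2 + 2·1 = 28.4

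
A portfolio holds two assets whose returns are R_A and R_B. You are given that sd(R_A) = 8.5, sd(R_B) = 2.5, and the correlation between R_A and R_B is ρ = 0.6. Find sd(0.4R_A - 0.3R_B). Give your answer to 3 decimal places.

var(R_A) = (8.5)² = 72.25;  var(R_B) = (2.5)² = 6.25
Cov(R_A,R_B) = ρ·sd(R_A)·sd(R_B) = 0.6·8.5·2.5 = 12.75
var(0.4R_A - 0.3R_B) = (0.4)²·var(R_A) + (-0.3)²·var(R_B) + 2·(0.4)·(-0.3)·Cov(R_A,R_B)
= 0.16·72.25 + 0.09·6.25 + -0.24·12.75 = 9.0625
sd(0.4R_A - 0.3R_B) = √9.0625 ≈ 3.010

3.010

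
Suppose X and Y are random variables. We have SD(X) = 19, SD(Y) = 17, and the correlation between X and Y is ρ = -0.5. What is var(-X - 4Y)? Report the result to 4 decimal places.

var(X) = (19)² = 361;  var(Y) = (17)² = 289
cov(X,Y) = ρ·SD(X)·SD(Y) = -0.5·19·17 = -161.5
var(-X - 4Y) = (-1)²·var(X) + (-4)²·var(Y) + 2·(-1)·(-4)·cov(X,Y)
= 1·361 + 16·289 + 8·-161.5 = 3693

3693.0000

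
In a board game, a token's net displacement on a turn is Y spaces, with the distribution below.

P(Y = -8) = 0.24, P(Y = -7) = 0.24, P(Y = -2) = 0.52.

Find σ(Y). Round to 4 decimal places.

E[Y] = (-8)(0.24) + (-7)(0.24) + (-2)(0.52) = -4.64
E[Y²] = (-8)²(0.24) + (-7)²(0.24) + (-2)²(0.52) = 29.2
Var(Y) = E[Y²] − (E[Y])² = 29.2 − (-4.64)² = 7.6704
σ(Y) = √7.6704 ≈ 2.7695

2.7695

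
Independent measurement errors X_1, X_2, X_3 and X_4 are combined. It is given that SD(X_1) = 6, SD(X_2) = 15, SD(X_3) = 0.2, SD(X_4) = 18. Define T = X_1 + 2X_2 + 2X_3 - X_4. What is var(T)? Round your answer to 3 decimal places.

1260.160

var(X_1) = 36, var(X_2) = 225, var(X_3) = 0.04, var(X_4) = 324
By independence, var(T) = (1)²var(X_1) + (2)²var(X_2) + (2)²var(X_3) + (-1)²var(X_4)
= (1)²·36 + (2)²·225 + (2)²·0.04 + (-1)²·324 = 1260.16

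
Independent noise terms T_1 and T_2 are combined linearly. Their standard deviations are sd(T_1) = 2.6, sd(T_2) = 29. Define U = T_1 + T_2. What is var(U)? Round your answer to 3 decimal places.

var(T_1) = 6.76, var(T_2) = 841
By independence, var(U) = (1)²var(T_1) + (1)²var(T_2)
= (1)²·6.76 + (1)²·841 = 847.76

847.760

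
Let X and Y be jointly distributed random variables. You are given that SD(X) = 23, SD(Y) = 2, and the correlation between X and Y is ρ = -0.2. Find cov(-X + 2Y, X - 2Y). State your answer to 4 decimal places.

var(X) = (23)² = 529;  var(Y) = (2)² = 4
cov(X,Y) = ρ·SD(X)·SD(Y) = -0.2·23·2 = -9.2
cov(-X + 2Y, X - 2Y) = (-1)(1)var(X) + (2)(-2)var(Y) + [(-1)(-2) + (2)(1)]cov(X,Y)
= -1·529 + -4·4 + 4·-9.2 = -581.8

-581.8000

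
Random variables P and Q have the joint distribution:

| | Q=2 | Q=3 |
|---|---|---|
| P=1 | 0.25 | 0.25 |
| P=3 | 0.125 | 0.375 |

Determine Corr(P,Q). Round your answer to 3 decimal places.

0.258

E[P] = 2,  E[Q] = 2.625
E[PQ] = 5.375
Cov(P,Q) = E[PQ] − E[P]E[Q] = 5.375 − (2)(2.625) = 0.125
V(P) = 1,  V(Q) = 0.234375
ρ = 0.125 / √(1·0.234375) ≈ 0.258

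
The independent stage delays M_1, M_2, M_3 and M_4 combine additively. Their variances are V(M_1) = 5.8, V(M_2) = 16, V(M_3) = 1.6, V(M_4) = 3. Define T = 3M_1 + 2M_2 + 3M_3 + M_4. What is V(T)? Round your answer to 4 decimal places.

133.6000

By independence, V(T) = (3)²V(M_1) + (2)²V(M_2) + (3)²V(M_3) + (1)²V(M_4)
= (3)²·5.8 + (2)²·16 + (3)²·1.6 + (1)²·3 = 133.6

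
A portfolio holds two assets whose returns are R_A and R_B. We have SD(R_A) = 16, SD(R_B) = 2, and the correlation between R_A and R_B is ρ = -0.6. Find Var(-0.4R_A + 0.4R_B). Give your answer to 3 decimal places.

47.744

Var(R_A) = (16)² = 256;  Var(R_B) = (2)² = 4
Cov(R_A,R_B) = ρ·SD(R_A)·SD(R_B) = -0.6·16·2 = -19.2
Var(-0.4R_A + 0.4R_B) = (-0.4)²·Var(R_A) + (0.4)²·Var(R_B) + 2·(-0.4)·(0.4)·Cov(R_A,R_B)
= 0.16·256 + 0.16·4 + -0.32·-19.2 = 47.744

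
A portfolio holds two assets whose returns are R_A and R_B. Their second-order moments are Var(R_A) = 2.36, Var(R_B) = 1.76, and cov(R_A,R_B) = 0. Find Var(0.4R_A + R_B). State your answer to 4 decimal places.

Var(0.4R_A + R_B) = (0.4)²·Var(R_A) + (1)²·Var(R_B) + 2·(0.4)·(1)·cov(R_A,R_B)
= 0.16·2.36 + 1·1.76 + 0.8·0 = 2.1376

2.1376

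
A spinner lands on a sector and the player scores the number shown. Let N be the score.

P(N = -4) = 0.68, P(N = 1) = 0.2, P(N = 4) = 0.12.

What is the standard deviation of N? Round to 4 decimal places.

2.9729

E[N] = (-4)(0.68) + (1)(0.2) + (4)(0.12) = -2.04
E[N²] = (-4)²(0.68) + (1)²(0.2) + (4)²(0.12) = 13
V(N) = E[N²] − (E[N])² = 13 − (-2.04)² = 8.8384
SD(N) = √8.8384 ≈ 2.9729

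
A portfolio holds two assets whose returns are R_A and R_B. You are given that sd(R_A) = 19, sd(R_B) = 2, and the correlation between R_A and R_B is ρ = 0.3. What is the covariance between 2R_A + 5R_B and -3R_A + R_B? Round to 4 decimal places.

-2294.2000

var(R_A) = (19)² = 361;  var(R_B) = (2)² = 4
cov(R_A,R_B) = ρ·sd(R_A)·sd(R_B) = 0.3·19·2 = 11.4
cov(2R_A + 5R_B, -3R_A + R_B) = (2)(-3)var(R_A) + (5)(1)var(R_B) + [(2)(1) + (5)(-3)]cov(R_A,R_B)
= -6·361 + 5·4 + -13·11.4 = -2294.2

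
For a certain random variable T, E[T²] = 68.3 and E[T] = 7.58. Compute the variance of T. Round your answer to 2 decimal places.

Var(T) = 68.3 − (7.58)² = 10.8436

10.84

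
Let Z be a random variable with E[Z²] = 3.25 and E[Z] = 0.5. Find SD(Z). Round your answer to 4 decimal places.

1.7321

Var(Z) = 3.25 − (0.5)² = 3
SD(Z) = √3 ≈ 1.7321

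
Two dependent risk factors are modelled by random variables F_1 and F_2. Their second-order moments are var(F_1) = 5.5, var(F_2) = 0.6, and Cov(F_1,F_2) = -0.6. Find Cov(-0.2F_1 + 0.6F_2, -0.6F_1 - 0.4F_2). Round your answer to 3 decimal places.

Cov(-0.2F_1 + 0.6F_2, -0.6F_1 - 0.4F_2) = (-0.2)(-0.6)var(F_1) + (0.6)(-0.4)var(F_2) + [(-0.2)(-0.4) + (0.6)(-0.6)]Cov(F_1,F_2)
= 0.12·5.5 + -0.24·0.6 + -0.28·-0.6 = 0.684

0.684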